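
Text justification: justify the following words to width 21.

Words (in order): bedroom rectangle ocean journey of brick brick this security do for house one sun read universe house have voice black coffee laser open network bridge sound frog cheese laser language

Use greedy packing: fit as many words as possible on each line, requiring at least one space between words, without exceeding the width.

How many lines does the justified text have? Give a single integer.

Line 1: ['bedroom', 'rectangle'] (min_width=17, slack=4)
Line 2: ['ocean', 'journey', 'of'] (min_width=16, slack=5)
Line 3: ['brick', 'brick', 'this'] (min_width=16, slack=5)
Line 4: ['security', 'do', 'for', 'house'] (min_width=21, slack=0)
Line 5: ['one', 'sun', 'read', 'universe'] (min_width=21, slack=0)
Line 6: ['house', 'have', 'voice'] (min_width=16, slack=5)
Line 7: ['black', 'coffee', 'laser'] (min_width=18, slack=3)
Line 8: ['open', 'network', 'bridge'] (min_width=19, slack=2)
Line 9: ['sound', 'frog', 'cheese'] (min_width=17, slack=4)
Line 10: ['laser', 'language'] (min_width=14, slack=7)
Total lines: 10

Answer: 10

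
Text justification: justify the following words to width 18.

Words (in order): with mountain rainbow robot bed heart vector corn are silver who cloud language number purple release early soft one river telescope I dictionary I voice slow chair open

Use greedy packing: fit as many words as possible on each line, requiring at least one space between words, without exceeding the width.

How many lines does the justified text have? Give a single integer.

Line 1: ['with', 'mountain'] (min_width=13, slack=5)
Line 2: ['rainbow', 'robot', 'bed'] (min_width=17, slack=1)
Line 3: ['heart', 'vector', 'corn'] (min_width=17, slack=1)
Line 4: ['are', 'silver', 'who'] (min_width=14, slack=4)
Line 5: ['cloud', 'language'] (min_width=14, slack=4)
Line 6: ['number', 'purple'] (min_width=13, slack=5)
Line 7: ['release', 'early', 'soft'] (min_width=18, slack=0)
Line 8: ['one', 'river'] (min_width=9, slack=9)
Line 9: ['telescope', 'I'] (min_width=11, slack=7)
Line 10: ['dictionary', 'I', 'voice'] (min_width=18, slack=0)
Line 11: ['slow', 'chair', 'open'] (min_width=15, slack=3)
Total lines: 11

Answer: 11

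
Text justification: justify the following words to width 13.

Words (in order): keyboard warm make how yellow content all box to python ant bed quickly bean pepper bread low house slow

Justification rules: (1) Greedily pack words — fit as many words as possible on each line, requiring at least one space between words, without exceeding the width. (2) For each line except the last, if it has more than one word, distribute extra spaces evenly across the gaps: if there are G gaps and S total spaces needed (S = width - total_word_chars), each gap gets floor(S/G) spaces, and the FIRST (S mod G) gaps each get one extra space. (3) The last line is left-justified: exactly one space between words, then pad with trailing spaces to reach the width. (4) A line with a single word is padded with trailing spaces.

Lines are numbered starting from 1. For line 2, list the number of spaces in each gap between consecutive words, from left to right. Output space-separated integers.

Answer: 6

Derivation:
Line 1: ['keyboard', 'warm'] (min_width=13, slack=0)
Line 2: ['make', 'how'] (min_width=8, slack=5)
Line 3: ['yellow'] (min_width=6, slack=7)
Line 4: ['content', 'all'] (min_width=11, slack=2)
Line 5: ['box', 'to', 'python'] (min_width=13, slack=0)
Line 6: ['ant', 'bed'] (min_width=7, slack=6)
Line 7: ['quickly', 'bean'] (min_width=12, slack=1)
Line 8: ['pepper', 'bread'] (min_width=12, slack=1)
Line 9: ['low', 'house'] (min_width=9, slack=4)
Line 10: ['slow'] (min_width=4, slack=9)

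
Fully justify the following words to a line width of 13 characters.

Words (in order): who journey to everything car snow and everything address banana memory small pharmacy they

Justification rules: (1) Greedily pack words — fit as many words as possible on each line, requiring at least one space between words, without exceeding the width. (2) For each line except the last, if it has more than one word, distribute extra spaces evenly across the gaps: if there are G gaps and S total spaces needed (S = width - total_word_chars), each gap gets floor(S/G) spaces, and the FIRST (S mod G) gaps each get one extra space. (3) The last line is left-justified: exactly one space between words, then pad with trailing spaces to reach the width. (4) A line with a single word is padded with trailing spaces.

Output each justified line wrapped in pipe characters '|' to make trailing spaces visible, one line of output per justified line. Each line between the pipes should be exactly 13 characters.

Answer: |who   journey|
|to everything|
|car  snow and|
|everything   |
|address      |
|banana memory|
|small        |
|pharmacy they|

Derivation:
Line 1: ['who', 'journey'] (min_width=11, slack=2)
Line 2: ['to', 'everything'] (min_width=13, slack=0)
Line 3: ['car', 'snow', 'and'] (min_width=12, slack=1)
Line 4: ['everything'] (min_width=10, slack=3)
Line 5: ['address'] (min_width=7, slack=6)
Line 6: ['banana', 'memory'] (min_width=13, slack=0)
Line 7: ['small'] (min_width=5, slack=8)
Line 8: ['pharmacy', 'they'] (min_width=13, slack=0)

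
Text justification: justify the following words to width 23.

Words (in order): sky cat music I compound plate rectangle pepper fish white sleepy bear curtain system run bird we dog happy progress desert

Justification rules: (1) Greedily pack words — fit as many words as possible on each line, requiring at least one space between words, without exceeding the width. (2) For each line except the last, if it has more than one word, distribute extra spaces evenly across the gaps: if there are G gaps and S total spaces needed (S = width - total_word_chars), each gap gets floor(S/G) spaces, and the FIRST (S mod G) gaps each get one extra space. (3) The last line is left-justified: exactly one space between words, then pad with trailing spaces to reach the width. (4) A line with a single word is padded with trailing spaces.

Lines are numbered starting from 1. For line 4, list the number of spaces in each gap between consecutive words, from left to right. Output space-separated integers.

Answer: 4 4

Derivation:
Line 1: ['sky', 'cat', 'music', 'I'] (min_width=15, slack=8)
Line 2: ['compound', 'plate'] (min_width=14, slack=9)
Line 3: ['rectangle', 'pepper', 'fish'] (min_width=21, slack=2)
Line 4: ['white', 'sleepy', 'bear'] (min_width=17, slack=6)
Line 5: ['curtain', 'system', 'run', 'bird'] (min_width=23, slack=0)
Line 6: ['we', 'dog', 'happy', 'progress'] (min_width=21, slack=2)
Line 7: ['desert'] (min_width=6, slack=17)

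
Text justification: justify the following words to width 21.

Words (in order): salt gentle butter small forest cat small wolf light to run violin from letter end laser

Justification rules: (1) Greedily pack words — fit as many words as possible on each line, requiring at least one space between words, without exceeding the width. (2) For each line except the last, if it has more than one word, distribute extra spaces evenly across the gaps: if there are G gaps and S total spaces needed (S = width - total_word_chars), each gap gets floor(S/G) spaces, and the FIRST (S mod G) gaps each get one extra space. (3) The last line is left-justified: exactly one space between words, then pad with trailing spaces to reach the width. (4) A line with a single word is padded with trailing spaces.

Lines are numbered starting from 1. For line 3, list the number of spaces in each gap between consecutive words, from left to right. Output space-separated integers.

Line 1: ['salt', 'gentle', 'butter'] (min_width=18, slack=3)
Line 2: ['small', 'forest', 'cat'] (min_width=16, slack=5)
Line 3: ['small', 'wolf', 'light', 'to'] (min_width=19, slack=2)
Line 4: ['run', 'violin', 'from'] (min_width=15, slack=6)
Line 5: ['letter', 'end', 'laser'] (min_width=16, slack=5)

Answer: 2 2 1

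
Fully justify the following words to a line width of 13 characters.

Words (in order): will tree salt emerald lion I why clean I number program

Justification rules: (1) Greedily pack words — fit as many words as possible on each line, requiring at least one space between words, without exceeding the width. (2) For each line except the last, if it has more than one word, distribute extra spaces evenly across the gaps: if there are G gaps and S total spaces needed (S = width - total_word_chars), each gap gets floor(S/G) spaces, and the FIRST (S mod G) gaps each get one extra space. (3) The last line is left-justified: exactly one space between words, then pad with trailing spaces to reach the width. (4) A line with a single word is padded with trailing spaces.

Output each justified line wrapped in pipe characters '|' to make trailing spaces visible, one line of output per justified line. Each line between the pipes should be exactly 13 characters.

Line 1: ['will', 'tree'] (min_width=9, slack=4)
Line 2: ['salt', 'emerald'] (min_width=12, slack=1)
Line 3: ['lion', 'I', 'why'] (min_width=10, slack=3)
Line 4: ['clean', 'I'] (min_width=7, slack=6)
Line 5: ['number'] (min_width=6, slack=7)
Line 6: ['program'] (min_width=7, slack=6)

Answer: |will     tree|
|salt  emerald|
|lion   I  why|
|clean       I|
|number       |
|program      |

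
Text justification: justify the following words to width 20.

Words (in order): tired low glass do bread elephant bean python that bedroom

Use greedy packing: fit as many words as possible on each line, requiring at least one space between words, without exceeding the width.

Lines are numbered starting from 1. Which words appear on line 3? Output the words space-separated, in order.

Answer: python that bedroom

Derivation:
Line 1: ['tired', 'low', 'glass', 'do'] (min_width=18, slack=2)
Line 2: ['bread', 'elephant', 'bean'] (min_width=19, slack=1)
Line 3: ['python', 'that', 'bedroom'] (min_width=19, slack=1)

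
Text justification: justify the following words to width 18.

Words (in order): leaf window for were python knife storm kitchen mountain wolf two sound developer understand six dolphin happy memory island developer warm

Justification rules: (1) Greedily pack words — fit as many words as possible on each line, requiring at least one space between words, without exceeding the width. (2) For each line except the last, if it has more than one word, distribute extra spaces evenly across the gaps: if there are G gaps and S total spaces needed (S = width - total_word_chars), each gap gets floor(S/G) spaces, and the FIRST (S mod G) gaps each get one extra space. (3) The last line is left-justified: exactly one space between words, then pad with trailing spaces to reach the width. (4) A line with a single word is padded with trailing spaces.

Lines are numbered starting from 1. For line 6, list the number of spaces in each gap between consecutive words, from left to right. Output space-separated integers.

Answer: 5

Derivation:
Line 1: ['leaf', 'window', 'for'] (min_width=15, slack=3)
Line 2: ['were', 'python', 'knife'] (min_width=17, slack=1)
Line 3: ['storm', 'kitchen'] (min_width=13, slack=5)
Line 4: ['mountain', 'wolf', 'two'] (min_width=17, slack=1)
Line 5: ['sound', 'developer'] (min_width=15, slack=3)
Line 6: ['understand', 'six'] (min_width=14, slack=4)
Line 7: ['dolphin', 'happy'] (min_width=13, slack=5)
Line 8: ['memory', 'island'] (min_width=13, slack=5)
Line 9: ['developer', 'warm'] (min_width=14, slack=4)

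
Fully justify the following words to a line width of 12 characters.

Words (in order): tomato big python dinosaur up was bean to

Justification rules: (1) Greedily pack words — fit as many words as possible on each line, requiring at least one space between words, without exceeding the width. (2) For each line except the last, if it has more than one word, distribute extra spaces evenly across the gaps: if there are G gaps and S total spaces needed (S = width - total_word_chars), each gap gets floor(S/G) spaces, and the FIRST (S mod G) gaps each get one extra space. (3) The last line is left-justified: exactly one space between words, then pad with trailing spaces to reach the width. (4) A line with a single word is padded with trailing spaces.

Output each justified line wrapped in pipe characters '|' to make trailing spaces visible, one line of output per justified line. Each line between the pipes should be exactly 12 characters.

Line 1: ['tomato', 'big'] (min_width=10, slack=2)
Line 2: ['python'] (min_width=6, slack=6)
Line 3: ['dinosaur', 'up'] (min_width=11, slack=1)
Line 4: ['was', 'bean', 'to'] (min_width=11, slack=1)

Answer: |tomato   big|
|python      |
|dinosaur  up|
|was bean to |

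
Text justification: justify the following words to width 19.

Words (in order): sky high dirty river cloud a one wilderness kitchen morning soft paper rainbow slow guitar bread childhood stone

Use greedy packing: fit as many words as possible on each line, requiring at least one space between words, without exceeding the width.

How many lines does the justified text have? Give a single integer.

Answer: 7

Derivation:
Line 1: ['sky', 'high', 'dirty'] (min_width=14, slack=5)
Line 2: ['river', 'cloud', 'a', 'one'] (min_width=17, slack=2)
Line 3: ['wilderness', 'kitchen'] (min_width=18, slack=1)
Line 4: ['morning', 'soft', 'paper'] (min_width=18, slack=1)
Line 5: ['rainbow', 'slow', 'guitar'] (min_width=19, slack=0)
Line 6: ['bread', 'childhood'] (min_width=15, slack=4)
Line 7: ['stone'] (min_width=5, slack=14)
Total lines: 7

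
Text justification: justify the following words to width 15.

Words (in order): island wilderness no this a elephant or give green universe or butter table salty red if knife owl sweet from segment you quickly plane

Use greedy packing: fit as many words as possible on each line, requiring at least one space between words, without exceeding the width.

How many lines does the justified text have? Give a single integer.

Answer: 11

Derivation:
Line 1: ['island'] (min_width=6, slack=9)
Line 2: ['wilderness', 'no'] (min_width=13, slack=2)
Line 3: ['this', 'a', 'elephant'] (min_width=15, slack=0)
Line 4: ['or', 'give', 'green'] (min_width=13, slack=2)
Line 5: ['universe', 'or'] (min_width=11, slack=4)
Line 6: ['butter', 'table'] (min_width=12, slack=3)
Line 7: ['salty', 'red', 'if'] (min_width=12, slack=3)
Line 8: ['knife', 'owl', 'sweet'] (min_width=15, slack=0)
Line 9: ['from', 'segment'] (min_width=12, slack=3)
Line 10: ['you', 'quickly'] (min_width=11, slack=4)
Line 11: ['plane'] (min_width=5, slack=10)
Total lines: 11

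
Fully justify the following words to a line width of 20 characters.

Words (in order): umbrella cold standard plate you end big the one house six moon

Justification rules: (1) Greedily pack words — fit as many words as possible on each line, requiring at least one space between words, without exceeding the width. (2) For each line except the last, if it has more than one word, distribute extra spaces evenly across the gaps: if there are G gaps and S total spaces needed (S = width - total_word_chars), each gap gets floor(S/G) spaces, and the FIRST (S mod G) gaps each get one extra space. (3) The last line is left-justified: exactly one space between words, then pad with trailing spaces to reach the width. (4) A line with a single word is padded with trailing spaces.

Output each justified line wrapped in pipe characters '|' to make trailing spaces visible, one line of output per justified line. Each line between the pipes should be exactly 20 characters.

Line 1: ['umbrella', 'cold'] (min_width=13, slack=7)
Line 2: ['standard', 'plate', 'you'] (min_width=18, slack=2)
Line 3: ['end', 'big', 'the', 'one'] (min_width=15, slack=5)
Line 4: ['house', 'six', 'moon'] (min_width=14, slack=6)

Answer: |umbrella        cold|
|standard  plate  you|
|end   big   the  one|
|house six moon      |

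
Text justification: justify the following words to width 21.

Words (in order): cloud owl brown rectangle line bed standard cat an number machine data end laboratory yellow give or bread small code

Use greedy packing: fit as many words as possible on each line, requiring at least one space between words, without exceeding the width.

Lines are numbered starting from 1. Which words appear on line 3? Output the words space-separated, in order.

Line 1: ['cloud', 'owl', 'brown'] (min_width=15, slack=6)
Line 2: ['rectangle', 'line', 'bed'] (min_width=18, slack=3)
Line 3: ['standard', 'cat', 'an'] (min_width=15, slack=6)
Line 4: ['number', 'machine', 'data'] (min_width=19, slack=2)
Line 5: ['end', 'laboratory', 'yellow'] (min_width=21, slack=0)
Line 6: ['give', 'or', 'bread', 'small'] (min_width=19, slack=2)
Line 7: ['code'] (min_width=4, slack=17)

Answer: standard cat an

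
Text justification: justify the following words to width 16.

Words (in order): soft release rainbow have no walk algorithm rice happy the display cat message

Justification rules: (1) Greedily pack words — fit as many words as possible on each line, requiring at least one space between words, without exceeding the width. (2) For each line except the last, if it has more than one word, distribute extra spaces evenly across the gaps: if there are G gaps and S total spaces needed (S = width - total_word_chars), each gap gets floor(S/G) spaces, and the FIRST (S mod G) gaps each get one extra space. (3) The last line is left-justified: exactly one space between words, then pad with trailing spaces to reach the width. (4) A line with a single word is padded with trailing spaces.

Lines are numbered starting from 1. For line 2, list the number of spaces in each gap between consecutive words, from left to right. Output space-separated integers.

Answer: 2 1

Derivation:
Line 1: ['soft', 'release'] (min_width=12, slack=4)
Line 2: ['rainbow', 'have', 'no'] (min_width=15, slack=1)
Line 3: ['walk', 'algorithm'] (min_width=14, slack=2)
Line 4: ['rice', 'happy', 'the'] (min_width=14, slack=2)
Line 5: ['display', 'cat'] (min_width=11, slack=5)
Line 6: ['message'] (min_width=7, slack=9)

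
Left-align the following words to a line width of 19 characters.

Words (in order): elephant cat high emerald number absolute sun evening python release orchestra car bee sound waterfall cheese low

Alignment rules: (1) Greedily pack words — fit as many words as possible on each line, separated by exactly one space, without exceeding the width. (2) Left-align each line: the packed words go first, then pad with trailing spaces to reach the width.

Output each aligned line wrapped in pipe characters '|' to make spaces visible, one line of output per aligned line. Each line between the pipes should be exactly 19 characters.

Answer: |elephant cat high  |
|emerald number     |
|absolute sun       |
|evening python     |
|release orchestra  |
|car bee sound      |
|waterfall cheese   |
|low                |

Derivation:
Line 1: ['elephant', 'cat', 'high'] (min_width=17, slack=2)
Line 2: ['emerald', 'number'] (min_width=14, slack=5)
Line 3: ['absolute', 'sun'] (min_width=12, slack=7)
Line 4: ['evening', 'python'] (min_width=14, slack=5)
Line 5: ['release', 'orchestra'] (min_width=17, slack=2)
Line 6: ['car', 'bee', 'sound'] (min_width=13, slack=6)
Line 7: ['waterfall', 'cheese'] (min_width=16, slack=3)
Line 8: ['low'] (min_width=3, slack=16)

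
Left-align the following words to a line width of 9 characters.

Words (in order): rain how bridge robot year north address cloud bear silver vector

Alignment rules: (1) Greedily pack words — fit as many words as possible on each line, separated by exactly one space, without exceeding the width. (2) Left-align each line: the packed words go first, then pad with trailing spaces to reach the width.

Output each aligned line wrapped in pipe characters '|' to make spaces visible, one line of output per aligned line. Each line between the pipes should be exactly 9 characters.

Answer: |rain how |
|bridge   |
|robot    |
|year     |
|north    |
|address  |
|cloud    |
|bear     |
|silver   |
|vector   |

Derivation:
Line 1: ['rain', 'how'] (min_width=8, slack=1)
Line 2: ['bridge'] (min_width=6, slack=3)
Line 3: ['robot'] (min_width=5, slack=4)
Line 4: ['year'] (min_width=4, slack=5)
Line 5: ['north'] (min_width=5, slack=4)
Line 6: ['address'] (min_width=7, slack=2)
Line 7: ['cloud'] (min_width=5, slack=4)
Line 8: ['bear'] (min_width=4, slack=5)
Line 9: ['silver'] (min_width=6, slack=3)
Line 10: ['vector'] (min_width=6, slack=3)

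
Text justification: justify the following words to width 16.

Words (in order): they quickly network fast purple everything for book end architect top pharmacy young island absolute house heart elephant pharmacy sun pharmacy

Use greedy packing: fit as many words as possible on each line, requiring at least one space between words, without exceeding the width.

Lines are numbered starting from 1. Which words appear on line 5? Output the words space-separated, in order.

Answer: book end

Derivation:
Line 1: ['they', 'quickly'] (min_width=12, slack=4)
Line 2: ['network', 'fast'] (min_width=12, slack=4)
Line 3: ['purple'] (min_width=6, slack=10)
Line 4: ['everything', 'for'] (min_width=14, slack=2)
Line 5: ['book', 'end'] (min_width=8, slack=8)
Line 6: ['architect', 'top'] (min_width=13, slack=3)
Line 7: ['pharmacy', 'young'] (min_width=14, slack=2)
Line 8: ['island', 'absolute'] (min_width=15, slack=1)
Line 9: ['house', 'heart'] (min_width=11, slack=5)
Line 10: ['elephant'] (min_width=8, slack=8)
Line 11: ['pharmacy', 'sun'] (min_width=12, slack=4)
Line 12: ['pharmacy'] (min_width=8, slack=8)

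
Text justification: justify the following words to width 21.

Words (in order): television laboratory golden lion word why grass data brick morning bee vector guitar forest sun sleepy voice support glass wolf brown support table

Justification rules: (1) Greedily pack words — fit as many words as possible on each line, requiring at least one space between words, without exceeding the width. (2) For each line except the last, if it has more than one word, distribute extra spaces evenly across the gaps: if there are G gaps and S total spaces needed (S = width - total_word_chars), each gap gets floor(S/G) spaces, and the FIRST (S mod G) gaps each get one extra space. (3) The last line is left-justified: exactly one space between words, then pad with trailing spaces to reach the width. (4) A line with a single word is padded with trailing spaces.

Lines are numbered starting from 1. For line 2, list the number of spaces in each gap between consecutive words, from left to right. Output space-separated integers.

Answer: 2 1 1

Derivation:
Line 1: ['television', 'laboratory'] (min_width=21, slack=0)
Line 2: ['golden', 'lion', 'word', 'why'] (min_width=20, slack=1)
Line 3: ['grass', 'data', 'brick'] (min_width=16, slack=5)
Line 4: ['morning', 'bee', 'vector'] (min_width=18, slack=3)
Line 5: ['guitar', 'forest', 'sun'] (min_width=17, slack=4)
Line 6: ['sleepy', 'voice', 'support'] (min_width=20, slack=1)
Line 7: ['glass', 'wolf', 'brown'] (min_width=16, slack=5)
Line 8: ['support', 'table'] (min_width=13, slack=8)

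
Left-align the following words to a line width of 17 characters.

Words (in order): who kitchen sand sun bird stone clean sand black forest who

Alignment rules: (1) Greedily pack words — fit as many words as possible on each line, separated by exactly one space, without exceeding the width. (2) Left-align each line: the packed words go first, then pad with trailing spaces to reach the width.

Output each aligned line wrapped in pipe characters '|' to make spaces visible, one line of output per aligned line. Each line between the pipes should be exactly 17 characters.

Answer: |who kitchen sand |
|sun bird stone   |
|clean sand black |
|forest who       |

Derivation:
Line 1: ['who', 'kitchen', 'sand'] (min_width=16, slack=1)
Line 2: ['sun', 'bird', 'stone'] (min_width=14, slack=3)
Line 3: ['clean', 'sand', 'black'] (min_width=16, slack=1)
Line 4: ['forest', 'who'] (min_width=10, slack=7)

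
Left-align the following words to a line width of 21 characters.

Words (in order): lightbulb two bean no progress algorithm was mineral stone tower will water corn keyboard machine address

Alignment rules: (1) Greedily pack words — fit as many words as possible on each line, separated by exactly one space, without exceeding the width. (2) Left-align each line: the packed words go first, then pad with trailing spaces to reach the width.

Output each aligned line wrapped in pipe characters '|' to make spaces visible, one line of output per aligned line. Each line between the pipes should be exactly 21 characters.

Line 1: ['lightbulb', 'two', 'bean', 'no'] (min_width=21, slack=0)
Line 2: ['progress', 'algorithm'] (min_width=18, slack=3)
Line 3: ['was', 'mineral', 'stone'] (min_width=17, slack=4)
Line 4: ['tower', 'will', 'water', 'corn'] (min_width=21, slack=0)
Line 5: ['keyboard', 'machine'] (min_width=16, slack=5)
Line 6: ['address'] (min_width=7, slack=14)

Answer: |lightbulb two bean no|
|progress algorithm   |
|was mineral stone    |
|tower will water corn|
|keyboard machine     |
|address              |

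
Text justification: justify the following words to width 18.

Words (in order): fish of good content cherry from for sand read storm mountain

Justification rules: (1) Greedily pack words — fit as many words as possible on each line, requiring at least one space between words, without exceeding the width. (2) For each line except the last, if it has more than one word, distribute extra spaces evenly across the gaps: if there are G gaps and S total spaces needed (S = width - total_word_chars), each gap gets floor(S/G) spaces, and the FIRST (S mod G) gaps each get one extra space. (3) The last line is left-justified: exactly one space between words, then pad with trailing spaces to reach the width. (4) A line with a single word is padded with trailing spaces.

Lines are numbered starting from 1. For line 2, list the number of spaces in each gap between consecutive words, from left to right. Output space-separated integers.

Answer: 5

Derivation:
Line 1: ['fish', 'of', 'good'] (min_width=12, slack=6)
Line 2: ['content', 'cherry'] (min_width=14, slack=4)
Line 3: ['from', 'for', 'sand', 'read'] (min_width=18, slack=0)
Line 4: ['storm', 'mountain'] (min_width=14, slack=4)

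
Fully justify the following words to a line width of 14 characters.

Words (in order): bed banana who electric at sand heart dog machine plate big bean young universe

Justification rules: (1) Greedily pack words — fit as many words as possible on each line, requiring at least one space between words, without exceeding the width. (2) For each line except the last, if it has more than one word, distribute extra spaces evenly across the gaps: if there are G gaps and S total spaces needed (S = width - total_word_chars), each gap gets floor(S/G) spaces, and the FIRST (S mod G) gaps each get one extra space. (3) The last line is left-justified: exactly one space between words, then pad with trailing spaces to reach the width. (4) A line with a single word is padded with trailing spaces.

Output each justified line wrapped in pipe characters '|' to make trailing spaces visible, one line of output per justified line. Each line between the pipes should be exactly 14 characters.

Line 1: ['bed', 'banana', 'who'] (min_width=14, slack=0)
Line 2: ['electric', 'at'] (min_width=11, slack=3)
Line 3: ['sand', 'heart', 'dog'] (min_width=14, slack=0)
Line 4: ['machine', 'plate'] (min_width=13, slack=1)
Line 5: ['big', 'bean', 'young'] (min_width=14, slack=0)
Line 6: ['universe'] (min_width=8, slack=6)

Answer: |bed banana who|
|electric    at|
|sand heart dog|
|machine  plate|
|big bean young|
|universe      |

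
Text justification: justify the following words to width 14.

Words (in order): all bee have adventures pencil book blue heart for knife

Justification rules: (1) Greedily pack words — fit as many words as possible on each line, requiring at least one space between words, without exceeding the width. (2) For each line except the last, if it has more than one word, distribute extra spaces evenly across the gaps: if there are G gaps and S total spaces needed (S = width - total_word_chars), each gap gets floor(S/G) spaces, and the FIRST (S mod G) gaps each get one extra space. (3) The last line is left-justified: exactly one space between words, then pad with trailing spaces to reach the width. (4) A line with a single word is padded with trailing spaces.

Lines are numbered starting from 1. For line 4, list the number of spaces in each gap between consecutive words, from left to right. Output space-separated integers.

Answer: 1 1

Derivation:
Line 1: ['all', 'bee', 'have'] (min_width=12, slack=2)
Line 2: ['adventures'] (min_width=10, slack=4)
Line 3: ['pencil', 'book'] (min_width=11, slack=3)
Line 4: ['blue', 'heart', 'for'] (min_width=14, slack=0)
Line 5: ['knife'] (min_width=5, slack=9)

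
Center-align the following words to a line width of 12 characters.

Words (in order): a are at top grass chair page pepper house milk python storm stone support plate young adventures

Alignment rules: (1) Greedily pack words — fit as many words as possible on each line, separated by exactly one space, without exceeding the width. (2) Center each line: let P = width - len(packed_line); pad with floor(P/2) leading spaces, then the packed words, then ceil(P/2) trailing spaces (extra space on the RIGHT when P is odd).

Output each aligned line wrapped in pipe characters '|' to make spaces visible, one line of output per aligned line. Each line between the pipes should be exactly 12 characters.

Answer: |a are at top|
|grass chair |
|page pepper |
| house milk |
|python storm|
|   stone    |
|  support   |
|plate young |
| adventures |

Derivation:
Line 1: ['a', 'are', 'at', 'top'] (min_width=12, slack=0)
Line 2: ['grass', 'chair'] (min_width=11, slack=1)
Line 3: ['page', 'pepper'] (min_width=11, slack=1)
Line 4: ['house', 'milk'] (min_width=10, slack=2)
Line 5: ['python', 'storm'] (min_width=12, slack=0)
Line 6: ['stone'] (min_width=5, slack=7)
Line 7: ['support'] (min_width=7, slack=5)
Line 8: ['plate', 'young'] (min_width=11, slack=1)
Line 9: ['adventures'] (min_width=10, slack=2)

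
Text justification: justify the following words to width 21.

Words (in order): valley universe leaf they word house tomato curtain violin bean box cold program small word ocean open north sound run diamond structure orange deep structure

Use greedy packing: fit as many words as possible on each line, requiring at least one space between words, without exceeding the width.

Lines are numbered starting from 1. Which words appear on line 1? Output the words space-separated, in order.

Line 1: ['valley', 'universe', 'leaf'] (min_width=20, slack=1)
Line 2: ['they', 'word', 'house'] (min_width=15, slack=6)
Line 3: ['tomato', 'curtain', 'violin'] (min_width=21, slack=0)
Line 4: ['bean', 'box', 'cold', 'program'] (min_width=21, slack=0)
Line 5: ['small', 'word', 'ocean', 'open'] (min_width=21, slack=0)
Line 6: ['north', 'sound', 'run'] (min_width=15, slack=6)
Line 7: ['diamond', 'structure'] (min_width=17, slack=4)
Line 8: ['orange', 'deep', 'structure'] (min_width=21, slack=0)

Answer: valley universe leaf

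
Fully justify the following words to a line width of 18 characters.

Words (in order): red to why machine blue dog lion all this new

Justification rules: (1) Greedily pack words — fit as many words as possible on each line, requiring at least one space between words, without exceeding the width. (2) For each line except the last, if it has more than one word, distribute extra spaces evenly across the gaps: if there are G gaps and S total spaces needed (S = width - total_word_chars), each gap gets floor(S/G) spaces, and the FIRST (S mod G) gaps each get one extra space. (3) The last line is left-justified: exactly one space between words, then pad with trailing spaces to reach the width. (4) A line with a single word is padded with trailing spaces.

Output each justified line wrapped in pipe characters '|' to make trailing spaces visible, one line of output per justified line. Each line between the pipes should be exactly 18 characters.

Answer: |red to why machine|
|blue  dog lion all|
|this new          |

Derivation:
Line 1: ['red', 'to', 'why', 'machine'] (min_width=18, slack=0)
Line 2: ['blue', 'dog', 'lion', 'all'] (min_width=17, slack=1)
Line 3: ['this', 'new'] (min_width=8, slack=10)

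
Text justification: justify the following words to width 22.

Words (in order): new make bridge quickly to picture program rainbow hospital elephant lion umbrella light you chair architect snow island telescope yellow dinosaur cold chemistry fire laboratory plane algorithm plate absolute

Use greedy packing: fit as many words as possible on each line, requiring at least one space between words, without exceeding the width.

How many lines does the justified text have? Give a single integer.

Line 1: ['new', 'make', 'bridge'] (min_width=15, slack=7)
Line 2: ['quickly', 'to', 'picture'] (min_width=18, slack=4)
Line 3: ['program', 'rainbow'] (min_width=15, slack=7)
Line 4: ['hospital', 'elephant', 'lion'] (min_width=22, slack=0)
Line 5: ['umbrella', 'light', 'you'] (min_width=18, slack=4)
Line 6: ['chair', 'architect', 'snow'] (min_width=20, slack=2)
Line 7: ['island', 'telescope'] (min_width=16, slack=6)
Line 8: ['yellow', 'dinosaur', 'cold'] (min_width=20, slack=2)
Line 9: ['chemistry', 'fire'] (min_width=14, slack=8)
Line 10: ['laboratory', 'plane'] (min_width=16, slack=6)
Line 11: ['algorithm', 'plate'] (min_width=15, slack=7)
Line 12: ['absolute'] (min_width=8, slack=14)
Total lines: 12

Answer: 12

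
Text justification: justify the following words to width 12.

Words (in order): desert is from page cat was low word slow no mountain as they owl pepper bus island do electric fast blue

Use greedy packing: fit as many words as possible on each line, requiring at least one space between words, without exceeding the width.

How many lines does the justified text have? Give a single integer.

Line 1: ['desert', 'is'] (min_width=9, slack=3)
Line 2: ['from', 'page'] (min_width=9, slack=3)
Line 3: ['cat', 'was', 'low'] (min_width=11, slack=1)
Line 4: ['word', 'slow', 'no'] (min_width=12, slack=0)
Line 5: ['mountain', 'as'] (min_width=11, slack=1)
Line 6: ['they', 'owl'] (min_width=8, slack=4)
Line 7: ['pepper', 'bus'] (min_width=10, slack=2)
Line 8: ['island', 'do'] (min_width=9, slack=3)
Line 9: ['electric'] (min_width=8, slack=4)
Line 10: ['fast', 'blue'] (min_width=9, slack=3)
Total lines: 10

Answer: 10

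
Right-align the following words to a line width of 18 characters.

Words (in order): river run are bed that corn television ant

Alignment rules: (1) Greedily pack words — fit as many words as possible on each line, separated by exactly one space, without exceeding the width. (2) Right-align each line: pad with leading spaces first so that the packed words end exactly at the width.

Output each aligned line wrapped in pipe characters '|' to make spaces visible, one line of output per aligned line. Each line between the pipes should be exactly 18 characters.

Line 1: ['river', 'run', 'are', 'bed'] (min_width=17, slack=1)
Line 2: ['that', 'corn'] (min_width=9, slack=9)
Line 3: ['television', 'ant'] (min_width=14, slack=4)

Answer: | river run are bed|
|         that corn|
|    television ant|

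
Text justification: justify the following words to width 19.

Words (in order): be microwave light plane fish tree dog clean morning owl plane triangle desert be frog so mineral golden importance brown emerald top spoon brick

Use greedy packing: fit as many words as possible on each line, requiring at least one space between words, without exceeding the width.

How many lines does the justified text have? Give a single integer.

Answer: 9

Derivation:
Line 1: ['be', 'microwave', 'light'] (min_width=18, slack=1)
Line 2: ['plane', 'fish', 'tree', 'dog'] (min_width=19, slack=0)
Line 3: ['clean', 'morning', 'owl'] (min_width=17, slack=2)
Line 4: ['plane', 'triangle'] (min_width=14, slack=5)
Line 5: ['desert', 'be', 'frog', 'so'] (min_width=17, slack=2)
Line 6: ['mineral', 'golden'] (min_width=14, slack=5)
Line 7: ['importance', 'brown'] (min_width=16, slack=3)
Line 8: ['emerald', 'top', 'spoon'] (min_width=17, slack=2)
Line 9: ['brick'] (min_width=5, slack=14)
Total lines: 9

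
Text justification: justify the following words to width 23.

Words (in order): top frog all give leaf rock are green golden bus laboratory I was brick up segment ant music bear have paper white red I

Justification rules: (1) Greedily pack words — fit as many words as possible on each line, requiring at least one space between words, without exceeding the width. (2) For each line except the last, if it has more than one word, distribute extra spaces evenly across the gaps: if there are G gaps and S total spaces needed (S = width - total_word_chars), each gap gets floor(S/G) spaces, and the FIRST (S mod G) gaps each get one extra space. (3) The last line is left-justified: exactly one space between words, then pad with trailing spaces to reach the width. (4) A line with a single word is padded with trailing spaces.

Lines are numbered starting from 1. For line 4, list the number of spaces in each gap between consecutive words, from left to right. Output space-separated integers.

Answer: 2 2 2

Derivation:
Line 1: ['top', 'frog', 'all', 'give', 'leaf'] (min_width=22, slack=1)
Line 2: ['rock', 'are', 'green', 'golden'] (min_width=21, slack=2)
Line 3: ['bus', 'laboratory', 'I', 'was'] (min_width=20, slack=3)
Line 4: ['brick', 'up', 'segment', 'ant'] (min_width=20, slack=3)
Line 5: ['music', 'bear', 'have', 'paper'] (min_width=21, slack=2)
Line 6: ['white', 'red', 'I'] (min_width=11, slack=12)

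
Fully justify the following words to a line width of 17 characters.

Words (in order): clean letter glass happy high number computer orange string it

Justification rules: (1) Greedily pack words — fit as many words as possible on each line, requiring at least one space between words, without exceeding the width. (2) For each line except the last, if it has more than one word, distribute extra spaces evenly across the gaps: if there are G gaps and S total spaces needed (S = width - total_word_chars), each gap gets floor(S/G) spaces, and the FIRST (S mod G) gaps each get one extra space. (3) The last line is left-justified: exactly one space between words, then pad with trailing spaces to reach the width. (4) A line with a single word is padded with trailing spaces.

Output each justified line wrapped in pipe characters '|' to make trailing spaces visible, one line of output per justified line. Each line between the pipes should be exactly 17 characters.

Line 1: ['clean', 'letter'] (min_width=12, slack=5)
Line 2: ['glass', 'happy', 'high'] (min_width=16, slack=1)
Line 3: ['number', 'computer'] (min_width=15, slack=2)
Line 4: ['orange', 'string', 'it'] (min_width=16, slack=1)

Answer: |clean      letter|
|glass  happy high|
|number   computer|
|orange string it |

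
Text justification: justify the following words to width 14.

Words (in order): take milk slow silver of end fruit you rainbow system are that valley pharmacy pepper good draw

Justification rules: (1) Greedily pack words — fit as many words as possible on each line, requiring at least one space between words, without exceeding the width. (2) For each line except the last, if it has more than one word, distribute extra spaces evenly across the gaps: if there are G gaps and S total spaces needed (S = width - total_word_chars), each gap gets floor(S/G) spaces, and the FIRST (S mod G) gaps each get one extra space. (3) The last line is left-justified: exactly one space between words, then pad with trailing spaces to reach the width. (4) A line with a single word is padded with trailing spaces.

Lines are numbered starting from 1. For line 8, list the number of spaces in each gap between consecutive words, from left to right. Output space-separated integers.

Answer: 4

Derivation:
Line 1: ['take', 'milk', 'slow'] (min_width=14, slack=0)
Line 2: ['silver', 'of', 'end'] (min_width=13, slack=1)
Line 3: ['fruit', 'you'] (min_width=9, slack=5)
Line 4: ['rainbow', 'system'] (min_width=14, slack=0)
Line 5: ['are', 'that'] (min_width=8, slack=6)
Line 6: ['valley'] (min_width=6, slack=8)
Line 7: ['pharmacy'] (min_width=8, slack=6)
Line 8: ['pepper', 'good'] (min_width=11, slack=3)
Line 9: ['draw'] (min_width=4, slack=10)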